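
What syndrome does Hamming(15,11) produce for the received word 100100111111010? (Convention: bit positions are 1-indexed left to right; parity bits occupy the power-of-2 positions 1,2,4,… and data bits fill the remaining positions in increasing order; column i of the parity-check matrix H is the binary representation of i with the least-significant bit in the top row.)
Syndrome s = H · r^T (mod 2), r = 100100111111010:
  s[0] = (101010101010101)·(100100111111010) mod 2 = 1+0+0+0+0+0+1+0+1+0+1+0+0+0+0 mod 2 = 0
  s[1] = (011001100110011)·(100100111111010) mod 2 = 0+0+0+0+0+0+1+0+0+1+1+0+0+1+0 mod 2 = 0
  s[2] = (000111100001111)·(100100111111010) mod 2 = 0+0+0+1+0+0+1+0+0+0+0+1+0+1+0 mod 2 = 0
  s[3] = (000000011111111)·(100100111111010) mod 2 = 0+0+0+0+0+0+0+1+1+1+1+1+0+1+0 mod 2 = 0
Syndrome = 0000
s = 0: no error detected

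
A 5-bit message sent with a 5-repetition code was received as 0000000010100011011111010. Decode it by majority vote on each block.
Split into 5-bit blocks and majority-vote each:
  block 1 = 00000: 0 ones, 5 zeros → 0
  block 2 = 00010: 1 ones, 4 zeros → 0
  block 3 = 10001: 2 ones, 3 zeros → 0
  block 4 = 10111: 4 ones, 1 zeros → 1
  block 5 = 11010: 3 ones, 2 zeros → 1
Decoded = 00011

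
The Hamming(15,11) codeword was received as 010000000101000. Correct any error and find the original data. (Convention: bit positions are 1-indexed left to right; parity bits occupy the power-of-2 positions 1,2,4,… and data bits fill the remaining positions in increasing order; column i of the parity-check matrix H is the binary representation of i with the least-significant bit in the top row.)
Syndrome s = H · r^T (mod 2), r = 010000000101000:
  s[0] = (101010101010101)·(010000000101000) mod 2 = 0+0+0+0+0+0+0+0+0+0+0+0+0+0+0 mod 2 = 0
  s[1] = (011001100110011)·(010000000101000) mod 2 = 0+1+0+0+0+0+0+0+0+1+0+0+0+0+0 mod 2 = 0
  s[2] = (000111100001111)·(010000000101000) mod 2 = 0+0+0+0+0+0+0+0+0+0+0+1+0+0+0 mod 2 = 1
  s[3] = (000000011111111)·(010000000101000) mod 2 = 0+0+0+0+0+0+0+0+0+1+0+1+0+0+0 mod 2 = 0
Syndrome = 0010
Column 4 of H equals this syndrome → error at bit 4 (1-indexed).
Flip bit 4: 010000000101000 → 010100000101000
Extract data bits at positions {3,5,6,7,9,10,11,12,13,14,15}: 00000101000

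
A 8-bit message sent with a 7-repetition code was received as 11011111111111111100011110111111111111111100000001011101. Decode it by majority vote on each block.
Split into 7-bit blocks and majority-vote each:
  block 1 = 1101111: 6 ones, 1 zeros → 1
  block 2 = 1111111: 7 ones, 0 zeros → 1
  block 3 = 1111000: 4 ones, 3 zeros → 1
  block 4 = 1111011: 6 ones, 1 zeros → 1
  block 5 = 1111111: 7 ones, 0 zeros → 1
  block 6 = 1111111: 7 ones, 0 zeros → 1
  block 7 = 0000000: 0 ones, 7 zeros → 0
  block 8 = 1011101: 5 ones, 2 zeros → 1
Decoded = 11111101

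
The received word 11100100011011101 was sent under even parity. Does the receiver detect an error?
Sum of received bits: 1+1+1+0+0+1+0+0+0+1+1+0+1+1+1+0+1 = 10; 10 mod 2 = 0. Result is 0 → no error detected.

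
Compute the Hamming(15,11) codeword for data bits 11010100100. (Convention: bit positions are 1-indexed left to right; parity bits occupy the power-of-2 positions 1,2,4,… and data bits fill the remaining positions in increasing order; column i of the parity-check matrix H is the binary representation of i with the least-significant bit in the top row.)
Codeword c = d · G (mod 2), d = 11010100100:
  c[0] = d·G[:,0] = (11010100100)·(11011010101) mod 2 = 1+1+0+1+0+0+0+0+1+0+0 mod 2 = 0
  c[1] = d·G[:,1] = (11010100100)·(10110110011) mod 2 = 1+0+0+1+0+1+0+0+0+0+0 mod 2 = 1
  c[2] = d·G[:,2] = (11010100100)·(10000000000) mod 2 = 1+0+0+0+0+0+0+0+0+0+0 mod 2 = 1
  c[3] = d·G[:,3] = (11010100100)·(01110001111) mod 2 = 0+1+0+1+0+0+0+0+1+0+0 mod 2 = 1
  c[4] = d·G[:,4] = (11010100100)·(01000000000) mod 2 = 0+1+0+0+0+0+0+0+0+0+0 mod 2 = 1
  c[5] = d·G[:,5] = (11010100100)·(00100000000) mod 2 = 0+0+0+0+0+0+0+0+0+0+0 mod 2 = 0
  c[6] = d·G[:,6] = (11010100100)·(00010000000) mod 2 = 0+0+0+1+0+0+0+0+0+0+0 mod 2 = 1
  c[7] = d·G[:,7] = (11010100100)·(00001111111) mod 2 = 0+0+0+0+0+1+0+0+1+0+0 mod 2 = 0
  c[8] = d·G[:,8] = (11010100100)·(00001000000) mod 2 = 0+0+0+0+0+0+0+0+0+0+0 mod 2 = 0
  c[9] = d·G[:,9] = (11010100100)·(00000100000) mod 2 = 0+0+0+0+0+1+0+0+0+0+0 mod 2 = 1
  c[10] = d·G[:,10] = (11010100100)·(00000010000) mod 2 = 0+0+0+0+0+0+0+0+0+0+0 mod 2 = 0
  c[11] = d·G[:,11] = (11010100100)·(00000001000) mod 2 = 0+0+0+0+0+0+0+0+0+0+0 mod 2 = 0
  c[12] = d·G[:,12] = (11010100100)·(00000000100) mod 2 = 0+0+0+0+0+0+0+0+1+0+0 mod 2 = 1
  c[13] = d·G[:,13] = (11010100100)·(00000000010) mod 2 = 0+0+0+0+0+0+0+0+0+0+0 mod 2 = 0
  c[14] = d·G[:,14] = (11010100100)·(00000000001) mod 2 = 0+0+0+0+0+0+0+0+0+0+0 mod 2 = 0
Codeword = 011110100100100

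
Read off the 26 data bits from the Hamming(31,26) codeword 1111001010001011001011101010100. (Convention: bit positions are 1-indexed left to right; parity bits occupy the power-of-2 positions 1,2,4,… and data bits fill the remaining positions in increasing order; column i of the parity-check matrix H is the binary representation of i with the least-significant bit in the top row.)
Parity bits occupy power-of-2 positions; data bits are at positions {3,5,6,7,9,10,11,12,13,14,15,17,18,19,20,21,22,23,24,25,26,27,28,29,30,31} (1-indexed).
Extract: c[3]=1 c[5]=0 c[6]=0 c[7]=1 c[9]=1 c[10]=0 c[11]=0 c[12]=0 c[13]=1 c[14]=0 c[15]=1 c[17]=0 c[18]=0 c[19]=1 c[20]=0 c[21]=1 c[22]=1 c[23]=1 c[24]=0 c[25]=1 c[26]=0 c[27]=1 c[28]=0 c[29]=1 c[30]=0 c[31]=0
Data = 10011000101001011101010100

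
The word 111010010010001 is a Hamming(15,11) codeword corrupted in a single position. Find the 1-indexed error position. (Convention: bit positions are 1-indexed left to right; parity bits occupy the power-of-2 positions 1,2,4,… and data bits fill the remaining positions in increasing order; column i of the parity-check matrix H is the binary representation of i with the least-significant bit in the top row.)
Syndrome s = H · r^T (mod 2), r = 111010010010001:
  s[0] = (101010101010101)·(111010010010001) mod 2 = 1+0+1+0+1+0+0+0+0+0+1+0+0+0+1 mod 2 = 1
  s[1] = (011001100110011)·(111010010010001) mod 2 = 0+1+1+0+0+0+0+0+0+0+1+0+0+0+1 mod 2 = 0
  s[2] = (000111100001111)·(111010010010001) mod 2 = 0+0+0+0+1+0+0+0+0+0+0+0+0+0+1 mod 2 = 0
  s[3] = (000000011111111)·(111010010010001) mod 2 = 0+0+0+0+0+0+0+1+0+0+1+0+0+0+1 mod 2 = 1
Syndrome = 1001
Column i of H is the binary representation of i, so the syndrome is the binary index of the flipped bit.
Read s = 1001 with s[0] as LSB: 1·2^0 + 0·2^1 + 0·2^2 + 1·2^3 = 9.
Error is at bit position 9.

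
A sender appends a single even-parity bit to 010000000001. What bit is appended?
Sum of data bits: 0+1+0+0+0+0+0+0+0+0+0+1 = 2.
2 mod 2 = 0, so parity bit = 0.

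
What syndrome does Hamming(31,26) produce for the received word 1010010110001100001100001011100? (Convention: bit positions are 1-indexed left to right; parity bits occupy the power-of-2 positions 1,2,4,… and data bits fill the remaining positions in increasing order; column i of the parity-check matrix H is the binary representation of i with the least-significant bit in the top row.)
Syndrome s = H · r^T (mod 2), r = 1010010110001100001100001011100:
  s[0] = (1010101010101010101010101010101)·(1010010110001100001100001011100) mod 2 = 1+0+1+0+0+0+0+0+1+0+0+0+1+0+0+0+0+0+1+0+0+0+0+0+1+0+1+0+1+0+0 mod 2 = 0
  s[1] = (0110011001100110011001100110011)·(1010010110001100001100001011100) mod 2 = 0+0+1+0+0+1+0+0+0+0+0+0+0+1+0+0+0+0+1+0+0+0+0+0+0+0+1+0+0+0+0 mod 2 = 1
  s[2] = (0001111000011110000111100001111)·(1010010110001100001100001011100) mod 2 = 0+0+0+0+0+1+0+0+0+0+0+0+1+1+0+0+0+0+0+1+0+0+0+0+0+0+0+1+1+0+0 mod 2 = 0
  s[3] = (0000000111111110000000011111111)·(1010010110001100001100001011100) mod 2 = 0+0+0+0+0+0+0+1+1+0+0+0+1+1+0+0+0+0+0+0+0+0+0+0+1+0+1+1+1+0+0 mod 2 = 0
  s[4] = (0000000000000001111111111111111)·(1010010110001100001100001011100) mod 2 = 0+0+0+0+0+0+0+0+0+0+0+0+0+0+0+0+0+0+1+1+0+0+0+0+1+0+1+1+1+0+0 mod 2 = 0
Syndrome = 01000
Non-zero syndrome: error at position 2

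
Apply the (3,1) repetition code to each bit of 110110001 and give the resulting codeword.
Repeat each bit 3× and concatenate:
1→111  1→111  0→000  1→111  1→111  0→000  0→000  0→000  1→111
Codeword = 111111000111111000000000111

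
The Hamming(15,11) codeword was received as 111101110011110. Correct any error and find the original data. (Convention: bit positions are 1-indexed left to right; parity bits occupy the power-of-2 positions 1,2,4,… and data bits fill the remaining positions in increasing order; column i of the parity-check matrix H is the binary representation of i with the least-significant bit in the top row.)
Syndrome s = H · r^T (mod 2), r = 111101110011110:
  s[0] = (101010101010101)·(111101110011110) mod 2 = 1+0+1+0+0+0+1+0+0+0+1+0+1+0+0 mod 2 = 1
  s[1] = (011001100110011)·(111101110011110) mod 2 = 0+1+1+0+0+1+1+0+0+0+1+0+0+1+0 mod 2 = 0
  s[2] = (000111100001111)·(111101110011110) mod 2 = 0+0+0+1+0+1+1+0+0+0+0+1+1+1+0 mod 2 = 0
  s[3] = (000000011111111)·(111101110011110) mod 2 = 0+0+0+0+0+0+0+1+0+0+1+1+1+1+0 mod 2 = 1
Syndrome = 1001
Column 9 of H equals this syndrome → error at bit 9 (1-indexed).
Flip bit 9: 111101110011110 → 111101111011110
Extract data bits at positions {3,5,6,7,9,10,11,12,13,14,15}: 10111011110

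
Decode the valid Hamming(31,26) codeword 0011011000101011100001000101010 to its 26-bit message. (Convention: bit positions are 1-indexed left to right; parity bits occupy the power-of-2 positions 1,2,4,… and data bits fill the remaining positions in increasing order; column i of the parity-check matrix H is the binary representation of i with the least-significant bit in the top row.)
Parity bits occupy power-of-2 positions; data bits are at positions {3,5,6,7,9,10,11,12,13,14,15,17,18,19,20,21,22,23,24,25,26,27,28,29,30,31} (1-indexed).
Extract: c[3]=1 c[5]=0 c[6]=1 c[7]=1 c[9]=0 c[10]=0 c[11]=1 c[12]=0 c[13]=1 c[14]=0 c[15]=1 c[17]=1 c[18]=0 c[19]=0 c[20]=0 c[21]=0 c[22]=1 c[23]=0 c[24]=0 c[25]=0 c[26]=1 c[27]=0 c[28]=1 c[29]=0 c[30]=1 c[31]=0
Data = 10110010101100001000101010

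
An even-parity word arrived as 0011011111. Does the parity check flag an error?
Sum of received bits: 0+0+1+1+0+1+1+1+1+1 = 7; 7 mod 2 = 1. Result is 1 ≠ 0 → error detected.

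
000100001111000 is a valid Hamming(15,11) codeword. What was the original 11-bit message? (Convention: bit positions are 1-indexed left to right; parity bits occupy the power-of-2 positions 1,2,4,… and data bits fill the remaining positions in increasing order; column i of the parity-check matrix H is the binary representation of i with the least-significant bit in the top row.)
Parity bits occupy power-of-2 positions; data bits are at positions {3,5,6,7,9,10,11,12,13,14,15} (1-indexed).
Extract: c[3]=0 c[5]=0 c[6]=0 c[7]=0 c[9]=1 c[10]=1 c[11]=1 c[12]=1 c[13]=0 c[14]=0 c[15]=0
Data = 00001111000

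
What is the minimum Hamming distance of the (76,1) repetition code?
d_min = 76 (the only two codewords are 0…0 and 1…1, differing in all 76 positions).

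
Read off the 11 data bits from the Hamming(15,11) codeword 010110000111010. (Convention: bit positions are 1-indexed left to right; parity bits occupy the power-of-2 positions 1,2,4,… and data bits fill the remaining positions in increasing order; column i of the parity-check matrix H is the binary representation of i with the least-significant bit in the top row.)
Parity bits occupy power-of-2 positions; data bits are at positions {3,5,6,7,9,10,11,12,13,14,15} (1-indexed).
Extract: c[3]=0 c[5]=1 c[6]=0 c[7]=0 c[9]=0 c[10]=1 c[11]=1 c[12]=1 c[13]=0 c[14]=1 c[15]=0
Data = 01000111010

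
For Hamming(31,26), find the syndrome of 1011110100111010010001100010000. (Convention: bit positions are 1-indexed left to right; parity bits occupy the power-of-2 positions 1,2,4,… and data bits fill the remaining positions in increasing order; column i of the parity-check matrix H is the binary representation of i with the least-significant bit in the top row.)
Syndrome s = H · r^T (mod 2), r = 1011110100111010010001100010000:
  s[0] = (1010101010101010101010101010101)·(1011110100111010010001100010000) mod 2 = 1+0+1+0+1+0+0+0+0+0+1+0+1+0+1+0+0+0+0+0+0+0+1+0+0+0+1+0+0+0+0 mod 2 = 0
  s[1] = (0110011001100110011001100110011)·(1011110100111010010001100010000) mod 2 = 0+0+1+0+0+1+0+0+0+0+1+0+0+0+1+0+0+1+0+0+0+1+1+0+0+0+1+0+0+0+0 mod 2 = 0
  s[2] = (0001111000011110000111100001111)·(1011110100111010010001100010000) mod 2 = 0+0+0+1+1+1+0+0+0+0+0+1+1+0+1+0+0+0+0+0+0+1+1+0+0+0+0+0+0+0+0 mod 2 = 0
  s[3] = (0000000111111110000000011111111)·(1011110100111010010001100010000) mod 2 = 0+0+0+0+0+0+0+1+0+0+1+1+1+0+1+0+0+0+0+0+0+0+0+0+0+0+1+0+0+0+0 mod 2 = 0
  s[4] = (0000000000000001111111111111111)·(1011110100111010010001100010000) mod 2 = 0+0+0+0+0+0+0+0+0+0+0+0+0+0+0+0+0+1+0+0+0+1+1+0+0+0+1+0+0+0+0 mod 2 = 0
Syndrome = 00000
s = 0: no error detected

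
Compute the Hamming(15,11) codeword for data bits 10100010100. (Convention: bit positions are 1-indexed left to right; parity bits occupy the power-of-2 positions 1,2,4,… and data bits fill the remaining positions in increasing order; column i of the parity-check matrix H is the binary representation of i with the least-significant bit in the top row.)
Codeword c = d · G (mod 2), d = 10100010100:
  c[0] = d·G[:,0] = (10100010100)·(11011010101) mod 2 = 1+0+0+0+0+0+1+0+1+0+0 mod 2 = 1
  c[1] = d·G[:,1] = (10100010100)·(10110110011) mod 2 = 1+0+1+0+0+0+1+0+0+0+0 mod 2 = 1
  c[2] = d·G[:,2] = (10100010100)·(10000000000) mod 2 = 1+0+0+0+0+0+0+0+0+0+0 mod 2 = 1
  c[3] = d·G[:,3] = (10100010100)·(01110001111) mod 2 = 0+0+1+0+0+0+0+0+1+0+0 mod 2 = 0
  c[4] = d·G[:,4] = (10100010100)·(01000000000) mod 2 = 0+0+0+0+0+0+0+0+0+0+0 mod 2 = 0
  c[5] = d·G[:,5] = (10100010100)·(00100000000) mod 2 = 0+0+1+0+0+0+0+0+0+0+0 mod 2 = 1
  c[6] = d·G[:,6] = (10100010100)·(00010000000) mod 2 = 0+0+0+0+0+0+0+0+0+0+0 mod 2 = 0
  c[7] = d·G[:,7] = (10100010100)·(00001111111) mod 2 = 0+0+0+0+0+0+1+0+1+0+0 mod 2 = 0
  c[8] = d·G[:,8] = (10100010100)·(00001000000) mod 2 = 0+0+0+0+0+0+0+0+0+0+0 mod 2 = 0
  c[9] = d·G[:,9] = (10100010100)·(00000100000) mod 2 = 0+0+0+0+0+0+0+0+0+0+0 mod 2 = 0
  c[10] = d·G[:,10] = (10100010100)·(00000010000) mod 2 = 0+0+0+0+0+0+1+0+0+0+0 mod 2 = 1
  c[11] = d·G[:,11] = (10100010100)·(00000001000) mod 2 = 0+0+0+0+0+0+0+0+0+0+0 mod 2 = 0
  c[12] = d·G[:,12] = (10100010100)·(00000000100) mod 2 = 0+0+0+0+0+0+0+0+1+0+0 mod 2 = 1
  c[13] = d·G[:,13] = (10100010100)·(00000000010) mod 2 = 0+0+0+0+0+0+0+0+0+0+0 mod 2 = 0
  c[14] = d·G[:,14] = (10100010100)·(00000000001) mod 2 = 0+0+0+0+0+0+0+0+0+0+0 mod 2 = 0
Codeword = 111001000010100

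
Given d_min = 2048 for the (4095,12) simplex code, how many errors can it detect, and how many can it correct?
Detection only: up to d_min − 1 = 2047 errors.
Correction: up to ⌊(d_min − 1)/2⌋ = ⌊2047/2⌋ = 1023 errors.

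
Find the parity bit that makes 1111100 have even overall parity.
Sum of data bits: 1+1+1+1+1+0+0 = 5.
5 mod 2 = 1, so parity bit = 1.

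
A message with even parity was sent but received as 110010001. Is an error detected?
Sum of received bits: 1+1+0+0+1+0+0+0+1 = 4; 4 mod 2 = 0. Result is 0 → no error detected.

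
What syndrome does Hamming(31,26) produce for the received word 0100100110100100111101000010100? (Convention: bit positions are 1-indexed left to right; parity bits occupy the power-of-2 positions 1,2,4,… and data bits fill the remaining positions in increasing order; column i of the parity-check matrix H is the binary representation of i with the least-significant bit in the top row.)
Syndrome s = H · r^T (mod 2), r = 0100100110100100111101000010100:
  s[0] = (1010101010101010101010101010101)·(0100100110100100111101000010100) mod 2 = 0+0+0+0+1+0+0+0+1+0+1+0+0+0+0+0+1+0+1+0+0+0+0+0+0+0+1+0+1+0+0 mod 2 = 1
  s[1] = (0110011001100110011001100110011)·(0100100110100100111101000010100) mod 2 = 0+1+0+0+0+0+0+0+0+0+1+0+0+1+0+0+0+1+1+0+0+1+0+0+0+0+1+0+0+0+0 mod 2 = 1
  s[2] = (0001111000011110000111100001111)·(0100100110100100111101000010100) mod 2 = 0+0+0+0+1+0+0+0+0+0+0+0+0+1+0+0+0+0+0+1+0+1+0+0+0+0+0+0+1+0+0 mod 2 = 1
  s[3] = (0000000111111110000000011111111)·(0100100110100100111101000010100) mod 2 = 0+0+0+0+0+0+0+1+1+0+1+0+0+1+0+0+0+0+0+0+0+0+0+0+0+0+1+0+1+0+0 mod 2 = 0
  s[4] = (0000000000000001111111111111111)·(0100100110100100111101000010100) mod 2 = 0+0+0+0+0+0+0+0+0+0+0+0+0+0+0+0+1+1+1+1+0+1+0+0+0+0+1+0+1+0+0 mod 2 = 1
Syndrome = 11101
Non-zero syndrome: error at position 23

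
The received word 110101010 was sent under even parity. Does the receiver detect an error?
Sum of received bits: 1+1+0+1+0+1+0+1+0 = 5; 5 mod 2 = 1. Result is 1 ≠ 0 → error detected.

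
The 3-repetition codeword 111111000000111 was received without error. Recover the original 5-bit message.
Split into 3-bit blocks: 111 111 000 000 111
Data = 11001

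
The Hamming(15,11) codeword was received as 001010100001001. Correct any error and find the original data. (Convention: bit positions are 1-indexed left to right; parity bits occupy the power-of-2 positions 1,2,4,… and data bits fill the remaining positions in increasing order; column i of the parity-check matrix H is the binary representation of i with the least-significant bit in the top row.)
Syndrome s = H · r^T (mod 2), r = 001010100001001:
  s[0] = (101010101010101)·(001010100001001) mod 2 = 0+0+1+0+1+0+1+0+0+0+0+0+0+0+1 mod 2 = 0
  s[1] = (011001100110011)·(001010100001001) mod 2 = 0+0+1+0+0+0+1+0+0+0+0+0+0+0+1 mod 2 = 1
  s[2] = (000111100001111)·(001010100001001) mod 2 = 0+0+0+0+1+0+1+0+0+0+0+1+0+0+1 mod 2 = 0
  s[3] = (000000011111111)·(001010100001001) mod 2 = 0+0+0+0+0+0+0+0+0+0+0+1+0+0+1 mod 2 = 0
Syndrome = 0100
Column 2 of H equals this syndrome → error at bit 2 (1-indexed).
Flip bit 2: 001010100001001 → 011010100001001
Extract data bits at positions {3,5,6,7,9,10,11,12,13,14,15}: 11010001001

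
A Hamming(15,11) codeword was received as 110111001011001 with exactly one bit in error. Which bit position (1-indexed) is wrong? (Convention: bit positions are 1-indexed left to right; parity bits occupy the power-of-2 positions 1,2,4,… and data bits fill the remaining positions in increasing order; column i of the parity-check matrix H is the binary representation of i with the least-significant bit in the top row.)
Syndrome s = H · r^T (mod 2), r = 110111001011001:
  s[0] = (101010101010101)·(110111001011001) mod 2 = 1+0+0+0+1+0+0+0+1+0+1+0+0+0+1 mod 2 = 1
  s[1] = (011001100110011)·(110111001011001) mod 2 = 0+1+0+0+0+1+0+0+0+0+1+0+0+0+1 mod 2 = 0
  s[2] = (000111100001111)·(110111001011001) mod 2 = 0+0+0+1+1+1+0+0+0+0+0+1+0+0+1 mod 2 = 1
  s[3] = (000000011111111)·(110111001011001) mod 2 = 0+0+0+0+0+0+0+0+1+0+1+1+0+0+1 mod 2 = 0
Syndrome = 1010
Column i of H is the binary representation of i, so the syndrome is the binary index of the flipped bit.
Read s = 1010 with s[0] as LSB: 1·2^0 + 0·2^1 + 1·2^2 + 0·2^3 = 5.
Error is at bit position 5.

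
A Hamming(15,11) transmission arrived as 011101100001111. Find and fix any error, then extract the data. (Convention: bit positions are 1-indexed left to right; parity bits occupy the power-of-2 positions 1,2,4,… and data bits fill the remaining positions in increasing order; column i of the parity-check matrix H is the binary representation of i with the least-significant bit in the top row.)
Syndrome s = H · r^T (mod 2), r = 011101100001111:
  s[0] = (101010101010101)·(011101100001111) mod 2 = 0+0+1+0+0+0+1+0+0+0+0+0+1+0+1 mod 2 = 0
  s[1] = (011001100110011)·(011101100001111) mod 2 = 0+1+1+0+0+1+1+0+0+0+0+0+0+1+1 mod 2 = 0
  s[2] = (000111100001111)·(011101100001111) mod 2 = 0+0+0+1+0+1+1+0+0+0+0+1+1+1+1 mod 2 = 1
  s[3] = (000000011111111)·(011101100001111) mod 2 = 0+0+0+0+0+0+0+0+0+0+0+1+1+1+1 mod 2 = 0
Syndrome = 0010
Column 4 of H equals this syndrome → error at bit 4 (1-indexed).
Flip bit 4: 011101100001111 → 011001100001111
Extract data bits at positions {3,5,6,7,9,10,11,12,13,14,15}: 10110001111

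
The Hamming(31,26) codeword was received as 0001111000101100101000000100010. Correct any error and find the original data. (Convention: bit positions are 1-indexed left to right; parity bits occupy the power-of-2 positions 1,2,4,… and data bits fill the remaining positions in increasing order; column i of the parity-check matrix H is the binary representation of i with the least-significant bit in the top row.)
Syndrome s = H · r^T (mod 2), r = 0001111000101100101000000100010:
  s[0] = (1010101010101010101010101010101)·(0001111000101100101000000100010) mod 2 = 0+0+0+0+1+0+1+0+0+0+1+0+1+0+0+0+1+0+1+0+0+0+0+0+0+0+0+0+0+0+0 mod 2 = 0
  s[1] = (0110011001100110011001100110011)·(0001111000101100101000000100010) mod 2 = 0+0+0+0+0+1+1+0+0+0+1+0+0+1+0+0+0+0+1+0+0+0+0+0+0+1+0+0+0+1+0 mod 2 = 1
  s[2] = (0001111000011110000111100001111)·(0001111000101100101000000100010) mod 2 = 0+0+0+1+1+1+1+0+0+0+0+0+1+1+0+0+0+0+0+0+0+0+0+0+0+0+0+0+0+1+0 mod 2 = 1
  s[3] = (0000000111111110000000011111111)·(0001111000101100101000000100010) mod 2 = 0+0+0+0+0+0+0+0+0+0+1+0+1+1+0+0+0+0+0+0+0+0+0+0+0+1+0+0+0+1+0 mod 2 = 1
  s[4] = (0000000000000001111111111111111)·(0001111000101100101000000100010) mod 2 = 0+0+0+0+0+0+0+0+0+0+0+0+0+0+0+0+1+0+1+0+0+0+0+0+0+1+0+0+0+1+0 mod 2 = 0
Syndrome = 01110
Column 14 of H equals this syndrome → error at bit 14 (1-indexed).
Flip bit 14: 0001111000101100101000000100010 → 0001111000101000101000000100010
Extract data bits at positions {3,5,6,7,9,10,11,12,13,14,15,17,18,19,20,21,22,23,24,25,26,27,28,29,30,31}: 01110010100101000000100010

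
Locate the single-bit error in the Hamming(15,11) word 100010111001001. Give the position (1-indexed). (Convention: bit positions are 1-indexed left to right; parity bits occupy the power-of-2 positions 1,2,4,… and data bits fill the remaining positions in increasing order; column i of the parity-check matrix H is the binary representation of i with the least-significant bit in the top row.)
Syndrome s = H · r^T (mod 2), r = 100010111001001:
  s[0] = (101010101010101)·(100010111001001) mod 2 = 1+0+0+0+1+0+1+0+1+0+0+0+0+0+1 mod 2 = 1
  s[1] = (011001100110011)·(100010111001001) mod 2 = 0+0+0+0+0+0+1+0+0+0+0+0+0+0+1 mod 2 = 0
  s[2] = (000111100001111)·(100010111001001) mod 2 = 0+0+0+0+1+0+1+0+0+0+0+1+0+0+1 mod 2 = 0
  s[3] = (000000011111111)·(100010111001001) mod 2 = 0+0+0+0+0+0+0+1+1+0+0+1+0+0+1 mod 2 = 0
Syndrome = 1000
Column i of H is the binary representation of i, so the syndrome is the binary index of the flipped bit.
Read s = 1000 with s[0] as LSB: 1·2^0 + 0·2^1 + 0·2^2 + 0·2^3 = 1.
Error is at bit position 1.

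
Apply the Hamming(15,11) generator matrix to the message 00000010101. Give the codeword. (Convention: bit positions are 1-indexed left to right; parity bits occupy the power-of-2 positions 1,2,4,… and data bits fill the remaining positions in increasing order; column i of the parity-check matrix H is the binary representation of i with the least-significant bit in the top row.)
Codeword c = d · G (mod 2), d = 00000010101:
  c[0] = d·G[:,0] = (00000010101)·(11011010101) mod 2 = 0+0+0+0+0+0+1+0+1+0+1 mod 2 = 1
  c[1] = d·G[:,1] = (00000010101)·(10110110011) mod 2 = 0+0+0+0+0+0+1+0+0+0+1 mod 2 = 0
  c[2] = d·G[:,2] = (00000010101)·(10000000000) mod 2 = 0+0+0+0+0+0+0+0+0+0+0 mod 2 = 0
  c[3] = d·G[:,3] = (00000010101)·(01110001111) mod 2 = 0+0+0+0+0+0+0+0+1+0+1 mod 2 = 0
  c[4] = d·G[:,4] = (00000010101)·(01000000000) mod 2 = 0+0+0+0+0+0+0+0+0+0+0 mod 2 = 0
  c[5] = d·G[:,5] = (00000010101)·(00100000000) mod 2 = 0+0+0+0+0+0+0+0+0+0+0 mod 2 = 0
  c[6] = d·G[:,6] = (00000010101)·(00010000000) mod 2 = 0+0+0+0+0+0+0+0+0+0+0 mod 2 = 0
  c[7] = d·G[:,7] = (00000010101)·(00001111111) mod 2 = 0+0+0+0+0+0+1+0+1+0+1 mod 2 = 1
  c[8] = d·G[:,8] = (00000010101)·(00001000000) mod 2 = 0+0+0+0+0+0+0+0+0+0+0 mod 2 = 0
  c[9] = d·G[:,9] = (00000010101)·(00000100000) mod 2 = 0+0+0+0+0+0+0+0+0+0+0 mod 2 = 0
  c[10] = d·G[:,10] = (00000010101)·(00000010000) mod 2 = 0+0+0+0+0+0+1+0+0+0+0 mod 2 = 1
  c[11] = d·G[:,11] = (00000010101)·(00000001000) mod 2 = 0+0+0+0+0+0+0+0+0+0+0 mod 2 = 0
  c[12] = d·G[:,12] = (00000010101)·(00000000100) mod 2 = 0+0+0+0+0+0+0+0+1+0+0 mod 2 = 1
  c[13] = d·G[:,13] = (00000010101)·(00000000010) mod 2 = 0+0+0+0+0+0+0+0+0+0+0 mod 2 = 0
  c[14] = d·G[:,14] = (00000010101)·(00000000001) mod 2 = 0+0+0+0+0+0+0+0+0+0+1 mod 2 = 1
Codeword = 100000010010101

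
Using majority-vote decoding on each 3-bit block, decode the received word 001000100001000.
Split into 3-bit blocks and majority-vote each:
  block 1 = 001: 1 ones, 2 zeros → 0
  block 2 = 000: 0 ones, 3 zeros → 0
  block 3 = 100: 1 ones, 2 zeros → 0
  block 4 = 001: 1 ones, 2 zeros → 0
  block 5 = 000: 0 ones, 3 zeros → 0
Decoded = 00000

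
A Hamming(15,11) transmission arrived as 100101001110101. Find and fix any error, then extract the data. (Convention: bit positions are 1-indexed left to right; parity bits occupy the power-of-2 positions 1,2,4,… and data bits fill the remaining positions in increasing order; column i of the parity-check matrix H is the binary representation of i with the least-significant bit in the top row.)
Syndrome s = H · r^T (mod 2), r = 100101001110101:
  s[0] = (101010101010101)·(100101001110101) mod 2 = 1+0+0+0+0+0+0+0+1+0+1+0+1+0+1 mod 2 = 1
  s[1] = (011001100110011)·(100101001110101) mod 2 = 0+0+0+0+0+1+0+0+0+1+1+0+0+0+1 mod 2 = 0
  s[2] = (000111100001111)·(100101001110101) mod 2 = 0+0+0+1+0+1+0+0+0+0+0+0+1+0+1 mod 2 = 0
  s[3] = (000000011111111)·(100101001110101) mod 2 = 0+0+0+0+0+0+0+0+1+1+1+0+1+0+1 mod 2 = 1
Syndrome = 1001
Column 9 of H equals this syndrome → error at bit 9 (1-indexed).
Flip bit 9: 100101001110101 → 100101000110101
Extract data bits at positions {3,5,6,7,9,10,11,12,13,14,15}: 00100110101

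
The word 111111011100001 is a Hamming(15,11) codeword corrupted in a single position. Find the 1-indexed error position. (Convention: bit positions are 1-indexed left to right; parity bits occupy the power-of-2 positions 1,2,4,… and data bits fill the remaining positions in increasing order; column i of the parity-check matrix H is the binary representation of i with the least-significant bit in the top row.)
Syndrome s = H · r^T (mod 2), r = 111111011100001:
  s[0] = (101010101010101)·(111111011100001) mod 2 = 1+0+1+0+1+0+0+0+1+0+0+0+0+0+1 mod 2 = 1
  s[1] = (011001100110011)·(111111011100001) mod 2 = 0+1+1+0+0+1+0+0+0+1+0+0+0+0+1 mod 2 = 1
  s[2] = (000111100001111)·(111111011100001) mod 2 = 0+0+0+1+1+1+0+0+0+0+0+0+0+0+1 mod 2 = 0
  s[3] = (000000011111111)·(111111011100001) mod 2 = 0+0+0+0+0+0+0+1+1+1+0+0+0+0+1 mod 2 = 0
Syndrome = 1100
Column i of H is the binary representation of i, so the syndrome is the binary index of the flipped bit.
Read s = 1100 with s[0] as LSB: 1·2^0 + 1·2^1 + 0·2^2 + 0·2^3 = 3.
Error is at bit position 3.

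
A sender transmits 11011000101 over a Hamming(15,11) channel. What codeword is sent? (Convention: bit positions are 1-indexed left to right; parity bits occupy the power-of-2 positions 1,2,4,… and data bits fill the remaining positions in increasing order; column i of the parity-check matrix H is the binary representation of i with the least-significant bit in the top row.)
Codeword c = d · G (mod 2), d = 11011000101:
  c[0] = d·G[:,0] = (11011000101)·(11011010101) mod 2 = 1+1+0+1+1+0+0+0+1+0+1 mod 2 = 0
  c[1] = d·G[:,1] = (11011000101)·(10110110011) mod 2 = 1+0+0+1+0+0+0+0+0+0+1 mod 2 = 1
  c[2] = d·G[:,2] = (11011000101)·(10000000000) mod 2 = 1+0+0+0+0+0+0+0+0+0+0 mod 2 = 1
  c[3] = d·G[:,3] = (11011000101)·(01110001111) mod 2 = 0+1+0+1+0+0+0+0+1+0+1 mod 2 = 0
  c[4] = d·G[:,4] = (11011000101)·(01000000000) mod 2 = 0+1+0+0+0+0+0+0+0+0+0 mod 2 = 1
  c[5] = d·G[:,5] = (11011000101)·(00100000000) mod 2 = 0+0+0+0+0+0+0+0+0+0+0 mod 2 = 0
  c[6] = d·G[:,6] = (11011000101)·(00010000000) mod 2 = 0+0+0+1+0+0+0+0+0+0+0 mod 2 = 1
  c[7] = d·G[:,7] = (11011000101)·(00001111111) mod 2 = 0+0+0+0+1+0+0+0+1+0+1 mod 2 = 1
  c[8] = d·G[:,8] = (11011000101)·(00001000000) mod 2 = 0+0+0+0+1+0+0+0+0+0+0 mod 2 = 1
  c[9] = d·G[:,9] = (11011000101)·(00000100000) mod 2 = 0+0+0+0+0+0+0+0+0+0+0 mod 2 = 0
  c[10] = d·G[:,10] = (11011000101)·(00000010000) mod 2 = 0+0+0+0+0+0+0+0+0+0+0 mod 2 = 0
  c[11] = d·G[:,11] = (11011000101)·(00000001000) mod 2 = 0+0+0+0+0+0+0+0+0+0+0 mod 2 = 0
  c[12] = d·G[:,12] = (11011000101)·(00000000100) mod 2 = 0+0+0+0+0+0+0+0+1+0+0 mod 2 = 1
  c[13] = d·G[:,13] = (11011000101)·(00000000010) mod 2 = 0+0+0+0+0+0+0+0+0+0+0 mod 2 = 0
  c[14] = d·G[:,14] = (11011000101)·(00000000001) mod 2 = 0+0+0+0+0+0+0+0+0+0+1 mod 2 = 1
Codeword = 011010111000101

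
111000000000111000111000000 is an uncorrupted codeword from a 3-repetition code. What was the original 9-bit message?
Split into 3-bit blocks: 111 000 000 000 111 000 111 000 000
Data = 100010100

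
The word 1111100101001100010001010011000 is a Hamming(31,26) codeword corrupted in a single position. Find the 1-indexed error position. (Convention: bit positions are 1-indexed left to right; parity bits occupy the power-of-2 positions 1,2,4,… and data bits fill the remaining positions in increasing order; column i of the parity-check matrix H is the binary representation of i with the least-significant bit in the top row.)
Syndrome s = H · r^T (mod 2), r = 1111100101001100010001010011000:
  s[0] = (1010101010101010101010101010101)·(1111100101001100010001010011000) mod 2 = 1+0+1+0+1+0+0+0+0+0+0+0+1+0+0+0+0+0+0+0+0+0+0+0+0+0+1+0+0+0+0 mod 2 = 1
  s[1] = (0110011001100110011001100110011)·(1111100101001100010001010011000) mod 2 = 0+1+1+0+0+0+0+0+0+1+0+0+0+1+0+0+0+1+0+0+0+1+0+0+0+0+1+0+0+0+0 mod 2 = 1
  s[2] = (0001111000011110000111100001111)·(1111100101001100010001010011000) mod 2 = 0+0+0+1+1+0+0+0+0+0+0+0+1+1+0+0+0+0+0+0+0+1+0+0+0+0+0+1+0+0+0 mod 2 = 0
  s[3] = (0000000111111110000000011111111)·(1111100101001100010001010011000) mod 2 = 0+0+0+0+0+0+0+1+0+1+0+0+1+1+0+0+0+0+0+0+0+0+0+1+0+0+1+1+0+0+0 mod 2 = 1
  s[4] = (0000000000000001111111111111111)·(1111100101001100010001010011000) mod 2 = 0+0+0+0+0+0+0+0+0+0+0+0+0+0+0+0+0+1+0+0+0+1+0+1+0+0+1+1+0+0+0 mod 2 = 1
Syndrome = 11011
Column i of H is the binary representation of i, so the syndrome is the binary index of the flipped bit.
Read s = 11011 with s[0] as LSB: 1·2^0 + 1·2^1 + 0·2^2 + 1·2^3 + 1·2^4 = 27.
Error is at bit position 27.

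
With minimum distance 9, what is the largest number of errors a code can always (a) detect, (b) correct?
(a) Detection requires d_min ≥ e+1, so e ≤ d_min − 1 = 8.
(b) Correction requires d_min ≥ 2t+1, so t ≤ ⌊(d_min − 1)/2⌋ = ⌊8/2⌋ = 4.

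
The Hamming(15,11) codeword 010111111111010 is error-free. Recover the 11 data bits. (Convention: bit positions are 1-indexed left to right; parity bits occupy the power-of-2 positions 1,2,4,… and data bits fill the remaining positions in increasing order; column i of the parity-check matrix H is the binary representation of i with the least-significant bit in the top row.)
Parity bits occupy power-of-2 positions; data bits are at positions {3,5,6,7,9,10,11,12,13,14,15} (1-indexed).
Extract: c[3]=0 c[5]=1 c[6]=1 c[7]=1 c[9]=1 c[10]=1 c[11]=1 c[12]=1 c[13]=0 c[14]=1 c[15]=0
Data = 01111111010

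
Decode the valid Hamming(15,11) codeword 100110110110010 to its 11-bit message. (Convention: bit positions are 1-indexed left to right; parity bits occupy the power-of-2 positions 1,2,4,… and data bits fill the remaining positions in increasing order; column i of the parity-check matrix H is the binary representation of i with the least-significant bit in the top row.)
Parity bits occupy power-of-2 positions; data bits are at positions {3,5,6,7,9,10,11,12,13,14,15} (1-indexed).
Extract: c[3]=0 c[5]=1 c[6]=0 c[7]=1 c[9]=0 c[10]=1 c[11]=1 c[12]=0 c[13]=0 c[14]=1 c[15]=0
Data = 01010110010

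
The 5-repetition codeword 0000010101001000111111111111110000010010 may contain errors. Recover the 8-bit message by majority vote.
Split into 5-bit blocks and majority-vote each:
  block 1 = 00000: 0 ones, 5 zeros → 0
  block 2 = 10101: 3 ones, 2 zeros → 1
  block 3 = 00100: 1 ones, 4 zeros → 0
  block 4 = 01111: 4 ones, 1 zeros → 1
  block 5 = 11111: 5 ones, 0 zeros → 1
  block 6 = 11111: 5 ones, 0 zeros → 1
  block 7 = 00000: 0 ones, 5 zeros → 0
  block 8 = 10010: 2 ones, 3 zeros → 0
Decoded = 01011100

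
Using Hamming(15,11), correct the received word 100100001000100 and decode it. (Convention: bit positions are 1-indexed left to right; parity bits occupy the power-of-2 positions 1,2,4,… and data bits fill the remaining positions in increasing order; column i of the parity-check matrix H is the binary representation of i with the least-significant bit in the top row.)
Syndrome s = H · r^T (mod 2), r = 100100001000100:
  s[0] = (101010101010101)·(100100001000100) mod 2 = 1+0+0+0+0+0+0+0+1+0+0+0+1+0+0 mod 2 = 1
  s[1] = (011001100110011)·(100100001000100) mod 2 = 0+0+0+0+0+0+0+0+0+0+0+0+0+0+0 mod 2 = 0
  s[2] = (000111100001111)·(100100001000100) mod 2 = 0+0+0+1+0+0+0+0+0+0+0+0+1+0+0 mod 2 = 0
  s[3] = (000000011111111)·(100100001000100) mod 2 = 0+0+0+0+0+0+0+0+1+0+0+0+1+0+0 mod 2 = 0
Syndrome = 1000
Column 1 of H equals this syndrome → error at bit 1 (1-indexed).
Flip bit 1: 100100001000100 → 000100001000100
Extract data bits at positions {3,5,6,7,9,10,11,12,13,14,15}: 00001000100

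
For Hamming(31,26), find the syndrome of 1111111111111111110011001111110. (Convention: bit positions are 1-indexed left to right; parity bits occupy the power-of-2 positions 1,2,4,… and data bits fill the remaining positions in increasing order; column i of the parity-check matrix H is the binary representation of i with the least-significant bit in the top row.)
Syndrome s = H · r^T (mod 2), r = 1111111111111111110011001111110:
  s[0] = (1010101010101010101010101010101)·(1111111111111111110011001111110) mod 2 = 1+0+1+0+1+0+1+0+1+0+1+0+1+0+1+0+1+0+0+0+1+0+0+0+1+0+1+0+1+0+0 mod 2 = 1
  s[1] = (0110011001100110011001100110011)·(1111111111111111110011001111110) mod 2 = 0+1+1+0+0+1+1+0+0+1+1+0+0+1+1+0+0+1+0+0+0+1+0+0+0+1+1+0+0+1+0 mod 2 = 1
  s[2] = (0001111000011110000111100001111)·(1111111111111111110011001111110) mod 2 = 0+0+0+1+1+1+1+0+0+0+0+1+1+1+1+0+0+0+0+0+1+1+0+0+0+0+0+1+1+1+0 mod 2 = 1
  s[3] = (0000000111111110000000011111111)·(1111111111111111110011001111110) mod 2 = 0+0+0+0+0+0+0+1+1+1+1+1+1+1+1+0+0+0+0+0+0+0+0+0+1+1+1+1+1+1+0 mod 2 = 0
  s[4] = (0000000000000001111111111111111)·(1111111111111111110011001111110) mod 2 = 0+0+0+0+0+0+0+0+0+0+0+0+0+0+0+1+1+1+0+0+1+1+0+0+1+1+1+1+1+1+0 mod 2 = 1
Syndrome = 11101
Non-zero syndrome: error at position 23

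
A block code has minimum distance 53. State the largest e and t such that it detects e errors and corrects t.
(a) Detection requires d_min ≥ e+1, so e ≤ d_min − 1 = 52.
(b) Correction requires d_min ≥ 2t+1, so t ≤ ⌊(d_min − 1)/2⌋ = ⌊52/2⌋ = 26.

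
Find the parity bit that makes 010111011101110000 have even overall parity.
Sum of data bits: 0+1+0+1+1+1+0+1+1+1+0+1+1+1+0+0+0+0 = 10.
10 mod 2 = 0, so parity bit = 0.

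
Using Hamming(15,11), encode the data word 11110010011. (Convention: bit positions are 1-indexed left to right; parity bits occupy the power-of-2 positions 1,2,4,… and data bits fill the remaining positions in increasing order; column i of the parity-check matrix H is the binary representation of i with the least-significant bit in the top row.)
Codeword c = d · G (mod 2), d = 11110010011:
  c[0] = d·G[:,0] = (11110010011)·(11011010101) mod 2 = 1+1+0+1+0+0+1+0+0+0+1 mod 2 = 1
  c[1] = d·G[:,1] = (11110010011)·(10110110011) mod 2 = 1+0+1+1+0+0+1+0+0+1+1 mod 2 = 0
  c[2] = d·G[:,2] = (11110010011)·(10000000000) mod 2 = 1+0+0+0+0+0+0+0+0+0+0 mod 2 = 1
  c[3] = d·G[:,3] = (11110010011)·(01110001111) mod 2 = 0+1+1+1+0+0+0+0+0+1+1 mod 2 = 1
  c[4] = d·G[:,4] = (11110010011)·(01000000000) mod 2 = 0+1+0+0+0+0+0+0+0+0+0 mod 2 = 1
  c[5] = d·G[:,5] = (11110010011)·(00100000000) mod 2 = 0+0+1+0+0+0+0+0+0+0+0 mod 2 = 1
  c[6] = d·G[:,6] = (11110010011)·(00010000000) mod 2 = 0+0+0+1+0+0+0+0+0+0+0 mod 2 = 1
  c[7] = d·G[:,7] = (11110010011)·(00001111111) mod 2 = 0+0+0+0+0+0+1+0+0+1+1 mod 2 = 1
  c[8] = d·G[:,8] = (11110010011)·(00001000000) mod 2 = 0+0+0+0+0+0+0+0+0+0+0 mod 2 = 0
  c[9] = d·G[:,9] = (11110010011)·(00000100000) mod 2 = 0+0+0+0+0+0+0+0+0+0+0 mod 2 = 0
  c[10] = d·G[:,10] = (11110010011)·(00000010000) mod 2 = 0+0+0+0+0+0+1+0+0+0+0 mod 2 = 1
  c[11] = d·G[:,11] = (11110010011)·(00000001000) mod 2 = 0+0+0+0+0+0+0+0+0+0+0 mod 2 = 0
  c[12] = d·G[:,12] = (11110010011)·(00000000100) mod 2 = 0+0+0+0+0+0+0+0+0+0+0 mod 2 = 0
  c[13] = d·G[:,13] = (11110010011)·(00000000010) mod 2 = 0+0+0+0+0+0+0+0+0+1+0 mod 2 = 1
  c[14] = d·G[:,14] = (11110010011)·(00000000001) mod 2 = 0+0+0+0+0+0+0+0+0+0+1 mod 2 = 1
Codeword = 101111110010011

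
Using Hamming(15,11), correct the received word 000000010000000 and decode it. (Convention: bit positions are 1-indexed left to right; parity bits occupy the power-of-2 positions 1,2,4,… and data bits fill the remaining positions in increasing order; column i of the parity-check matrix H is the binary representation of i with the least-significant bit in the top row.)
Syndrome s = H · r^T (mod 2), r = 000000010000000:
  s[0] = (101010101010101)·(000000010000000) mod 2 = 0+0+0+0+0+0+0+0+0+0+0+0+0+0+0 mod 2 = 0
  s[1] = (011001100110011)·(000000010000000) mod 2 = 0+0+0+0+0+0+0+0+0+0+0+0+0+0+0 mod 2 = 0
  s[2] = (000111100001111)·(000000010000000) mod 2 = 0+0+0+0+0+0+0+0+0+0+0+0+0+0+0 mod 2 = 0
  s[3] = (000000011111111)·(000000010000000) mod 2 = 0+0+0+0+0+0+0+1+0+0+0+0+0+0+0 mod 2 = 1
Syndrome = 0001
Column 8 of H equals this syndrome → error at bit 8 (1-indexed).
Flip bit 8: 000000010000000 → 000000000000000
Extract data bits at positions {3,5,6,7,9,10,11,12,13,14,15}: 00000000000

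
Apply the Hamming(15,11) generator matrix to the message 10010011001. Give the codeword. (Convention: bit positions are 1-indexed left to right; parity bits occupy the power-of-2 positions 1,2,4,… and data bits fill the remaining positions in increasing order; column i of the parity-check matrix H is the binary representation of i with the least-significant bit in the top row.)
Codeword c = d · G (mod 2), d = 10010011001:
  c[0] = d·G[:,0] = (10010011001)·(11011010101) mod 2 = 1+0+0+1+0+0+1+0+0+0+1 mod 2 = 0
  c[1] = d·G[:,1] = (10010011001)·(10110110011) mod 2 = 1+0+0+1+0+0+1+0+0+0+1 mod 2 = 0
  c[2] = d·G[:,2] = (10010011001)·(10000000000) mod 2 = 1+0+0+0+0+0+0+0+0+0+0 mod 2 = 1
  c[3] = d·G[:,3] = (10010011001)·(01110001111) mod 2 = 0+0+0+1+0+0+0+1+0+0+1 mod 2 = 1
  c[4] = d·G[:,4] = (10010011001)·(01000000000) mod 2 = 0+0+0+0+0+0+0+0+0+0+0 mod 2 = 0
  c[5] = d·G[:,5] = (10010011001)·(00100000000) mod 2 = 0+0+0+0+0+0+0+0+0+0+0 mod 2 = 0
  c[6] = d·G[:,6] = (10010011001)·(00010000000) mod 2 = 0+0+0+1+0+0+0+0+0+0+0 mod 2 = 1
  c[7] = d·G[:,7] = (10010011001)·(00001111111) mod 2 = 0+0+0+0+0+0+1+1+0+0+1 mod 2 = 1
  c[8] = d·G[:,8] = (10010011001)·(00001000000) mod 2 = 0+0+0+0+0+0+0+0+0+0+0 mod 2 = 0
  c[9] = d·G[:,9] = (10010011001)·(00000100000) mod 2 = 0+0+0+0+0+0+0+0+0+0+0 mod 2 = 0
  c[10] = d·G[:,10] = (10010011001)·(00000010000) mod 2 = 0+0+0+0+0+0+1+0+0+0+0 mod 2 = 1
  c[11] = d·G[:,11] = (10010011001)·(00000001000) mod 2 = 0+0+0+0+0+0+0+1+0+0+0 mod 2 = 1
  c[12] = d·G[:,12] = (10010011001)·(00000000100) mod 2 = 0+0+0+0+0+0+0+0+0+0+0 mod 2 = 0
  c[13] = d·G[:,13] = (10010011001)·(00000000010) mod 2 = 0+0+0+0+0+0+0+0+0+0+0 mod 2 = 0
  c[14] = d·G[:,14] = (10010011001)·(00000000001) mod 2 = 0+0+0+0+0+0+0+0+0+0+1 mod 2 = 1
Codeword = 001100110011001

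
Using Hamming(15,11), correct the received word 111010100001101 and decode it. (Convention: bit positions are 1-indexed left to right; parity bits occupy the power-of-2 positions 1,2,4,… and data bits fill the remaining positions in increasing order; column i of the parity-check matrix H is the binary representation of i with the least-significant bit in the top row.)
Syndrome s = H · r^T (mod 2), r = 111010100001101:
  s[0] = (101010101010101)·(111010100001101) mod 2 = 1+0+1+0+1+0+1+0+0+0+0+0+1+0+1 mod 2 = 0
  s[1] = (011001100110011)·(111010100001101) mod 2 = 0+1+1+0+0+0+1+0+0+0+0+0+0+0+1 mod 2 = 0
  s[2] = (000111100001111)·(111010100001101) mod 2 = 0+0+0+0+1+0+1+0+0+0+0+1+1+0+1 mod 2 = 1
  s[3] = (000000011111111)·(111010100001101) mod 2 = 0+0+0+0+0+0+0+0+0+0+0+1+1+0+1 mod 2 = 1
Syndrome = 0011
Column 12 of H equals this syndrome → error at bit 12 (1-indexed).
Flip bit 12: 111010100001101 → 111010100000101
Extract data bits at positions {3,5,6,7,9,10,11,12,13,14,15}: 11010000101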